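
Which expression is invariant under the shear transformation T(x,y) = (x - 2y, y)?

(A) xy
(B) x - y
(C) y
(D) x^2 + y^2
C

Under the shear T(x,y) = (x - 2y, y):
Substitute the transformed coordinates into each option and compare with the original:
(A) xy  ->  (x - 2y)(y) = xy - 2y^2   [differs from xy: not invariant]
(B) x - y  ->  (x - 2y) - (y) = x - 3y   [differs from x - y: not invariant]
(C) y  ->  (y) = y   [equals y: invariant]
(D) x^2 + y^2  ->  (x - 2y)^2 + (y)^2 = x^2 - 4xy + 5y^2   [differs from x^2 + y^2: not invariant]

Only option (C), y, is unchanged by the transformation.
A horizontal shear moves points parallel to the x-axis, so the y-coordinate (and any function of y alone) is unchanged.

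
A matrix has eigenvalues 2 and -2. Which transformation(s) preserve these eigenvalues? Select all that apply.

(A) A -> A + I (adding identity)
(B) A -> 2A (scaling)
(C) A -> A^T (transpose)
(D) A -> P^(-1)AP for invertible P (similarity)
C and D

Eigenvalues are preserved by:
1. Similarity transformations: A -> P^(-1)AP (same characteristic polynomial)
2. Transpose: A^T has the same eigenvalues as A

Eigenvalues are NOT preserved by:
- Adding identity: eigenvalues become 2+1, -2+1
- Scaling: eigenvalues become 4, -4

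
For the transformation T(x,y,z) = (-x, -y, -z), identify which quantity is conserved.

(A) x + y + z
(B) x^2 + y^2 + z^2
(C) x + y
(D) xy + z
B

Apply T(x,y,z) = (-x, -y, -z) to each option, i.e. replace (x, y, z) by the transformed coordinates.
Substitute the transformed coordinates into each option and compare with the original:
(A) x + y + z  ->  (-x) + (-y) + (-z) = -x - y - z   [differs from x + y + z: not invariant]
(B) x^2 + y^2 + z^2  ->  (-x)^2 + (-y)^2 + (-z)^2 = x^2 + y^2 + z^2   [equals x^2 + y^2 + z^2: invariant]
(C) x + y  ->  (-x) + (-y) = -x - y   [differs from x + y: not invariant]
(D) xy + z  ->  (-x)(-y) + (-z) = xy - z   [differs from xy + z: not invariant]

Only option (B), x^2 + y^2 + z^2, is unchanged by the transformation.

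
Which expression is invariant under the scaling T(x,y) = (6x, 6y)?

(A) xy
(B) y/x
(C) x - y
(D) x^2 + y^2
B

Under the uniform scaling T(x,y) = (6x, 6y):
Substitute the transformed coordinates into each option and compare with the original:
(A) xy  ->  (6x)(6y) = 36xy   [differs from xy: not invariant]
(B) y/x  ->  (6y)/(6x) = y/x   [equals y/x: invariant]
(C) x - y  ->  (6x) - (6y) = 6x - 6y   [differs from x - y: not invariant]
(D) x^2 + y^2  ->  (6x)^2 + (6y)^2 = 36x^2 + 36y^2   [differs from x^2 + y^2: not invariant]

Only option (B), y/x, is unchanged by the transformation.
The common factor 6 cancels in a ratio of coordinates, while sums, products and sums of squares pick up factors of 6 or 36.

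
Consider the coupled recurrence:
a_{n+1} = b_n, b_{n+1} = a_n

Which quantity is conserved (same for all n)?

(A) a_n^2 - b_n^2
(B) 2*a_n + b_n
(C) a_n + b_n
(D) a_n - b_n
C

Replace a_n by a_{n+1} = b_n and b_n by b_{n+1} = a_n in each option and simplify:
(A) a_n^2 - b_n^2  ->  (b_n)^2 - (a_n)^2 = -a_n^2 + b_n^2   [not conserved]
(B) 2*a_n + b_n  ->  2*(b_n) + (a_n) = a_n + 2*b_n   [not conserved]
(C) a_n + b_n  ->  (b_n) + (a_n) = a_n + b_n   [conserved]
(D) a_n - b_n  ->  (b_n) - (a_n) = -a_n + b_n   [not conserved]

Only (C) a_n + b_n returns to itself after one step, so it is the conserved quantity.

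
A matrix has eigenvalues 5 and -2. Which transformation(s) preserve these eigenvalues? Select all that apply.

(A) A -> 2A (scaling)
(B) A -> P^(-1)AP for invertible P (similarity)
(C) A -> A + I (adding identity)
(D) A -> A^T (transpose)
B and D

Eigenvalues are preserved by:
1. Similarity transformations: A -> P^(-1)AP (same characteristic polynomial)
2. Transpose: A^T has the same eigenvalues as A

Eigenvalues are NOT preserved by:
- Adding identity: eigenvalues become 5+1, -2+1
- Scaling: eigenvalues become 10, -4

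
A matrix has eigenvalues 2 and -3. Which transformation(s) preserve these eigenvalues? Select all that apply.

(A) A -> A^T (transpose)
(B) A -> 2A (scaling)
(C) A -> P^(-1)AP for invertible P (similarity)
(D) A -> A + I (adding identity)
A and C

Eigenvalues are preserved by:
1. Similarity transformations: A -> P^(-1)AP (same characteristic polynomial)
2. Transpose: A^T has the same eigenvalues as A

Eigenvalues are NOT preserved by:
- Adding identity: eigenvalues become 2+1, -3+1
- Scaling: eigenvalues become 4, -6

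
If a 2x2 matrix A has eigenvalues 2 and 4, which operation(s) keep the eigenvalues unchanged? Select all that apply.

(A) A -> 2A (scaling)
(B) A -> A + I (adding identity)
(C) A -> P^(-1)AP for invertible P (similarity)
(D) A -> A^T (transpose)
C and D

Eigenvalues are preserved by:
1. Similarity transformations: A -> P^(-1)AP (same characteristic polynomial)
2. Transpose: A^T has the same eigenvalues as A

Eigenvalues are NOT preserved by:
- Adding identity: eigenvalues become 2+1, 4+1
- Scaling: eigenvalues become 4, 8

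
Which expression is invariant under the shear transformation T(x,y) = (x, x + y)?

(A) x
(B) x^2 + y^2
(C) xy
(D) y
A

Under the shear T(x,y) = (x, x + y):
Substitute the transformed coordinates into each option and compare with the original:
(A) x  ->  (x) = x   [equals x: invariant]
(B) x^2 + y^2  ->  (x)^2 + (x + y)^2 = 2x^2 + 2xy + y^2   [differs from x^2 + y^2: not invariant]
(C) xy  ->  (x)(x + y) = x^2 + xy   [differs from xy: not invariant]
(D) y  ->  (x + y) = x + y   [differs from y: not invariant]

Only option (A), x, is unchanged by the transformation.
A vertical shear moves points parallel to the y-axis, so the x-coordinate (and any function of x alone) is unchanged.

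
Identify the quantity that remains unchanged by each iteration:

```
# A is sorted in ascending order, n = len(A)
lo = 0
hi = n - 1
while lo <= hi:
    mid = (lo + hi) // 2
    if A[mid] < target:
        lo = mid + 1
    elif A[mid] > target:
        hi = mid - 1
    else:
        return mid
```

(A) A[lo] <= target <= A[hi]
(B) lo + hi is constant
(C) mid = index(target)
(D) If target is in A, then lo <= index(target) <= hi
D

A loop invariant must hold before the first iteration and be re-established by every execution of the body.

(D) If target is in A, then lo <= index(target) <= hi: Before the loop [lo, hi] = [0, n-1] covers every index. When A[mid] < target, sortedness puts target strictly to the right of mid, so setting lo = mid + 1 keeps index(target) in [lo, hi]; symmetrically for hi = mid - 1. Hence 'if target is in A then lo <= index(target) <= hi' holds after every iteration, and when lo > hi it proves target is absent.

The other options fail:
(A) A[lo] <= target <= A[hi]: fails when target is not in A (e.g. target < A[0] already violates it before the loop), so it is not maintained in general.
(B) lo + hi is constant: each iteration moves exactly one of lo, hi, so lo + hi changes (e.g. 0 + (n-1) becomes (mid+1) + (n-1)).
(C) mid = index(target): mid is just the current probe; it equals index(target) only on the iteration that returns.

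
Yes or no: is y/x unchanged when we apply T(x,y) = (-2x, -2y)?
Yes

Substitute T(x,y) = (-2x, -2y) into the expression and compare with the original.

Original: y/x
After applying T: (-2y)/(-2x) = y/x

This is identical to the original y/x, so the expression is invariant.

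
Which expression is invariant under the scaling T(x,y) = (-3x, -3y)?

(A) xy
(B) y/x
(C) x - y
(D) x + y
B

Under the uniform scaling T(x,y) = (-3x, -3y):
Substitute the transformed coordinates into each option and compare with the original:
(A) xy  ->  (-3x)(-3y) = 9xy   [differs from xy: not invariant]
(B) y/x  ->  (-3y)/(-3x) = y/x   [equals y/x: invariant]
(C) x - y  ->  (-3x) - (-3y) = -3x + 3y   [differs from x - y: not invariant]
(D) x + y  ->  (-3x) + (-3y) = -3x - 3y   [differs from x + y: not invariant]

Only option (B), y/x, is unchanged by the transformation.
The common factor -3 cancels in a ratio of coordinates, while sums, products and sums of squares pick up factors of -3 or 9.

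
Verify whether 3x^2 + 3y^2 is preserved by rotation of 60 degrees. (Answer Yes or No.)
Yes

Applying rotation by 60 degrees: x' = x*cos(60 degrees) - y*sin(60 degrees) = x/2 - sqrt(3)y/2, y' = x*sin(60 degrees) + y*cos(60 degrees) = sqrt(3)x/2 + y/2

Substituting into 3x^2 + 3y^2:
3(x/2 - sqrt(3)y/2)^2 + 3(sqrt(3)x/2 + y/2)^2
= 3x^2 + 3y^2

This equals the original expression 3x^2 + 3y^2, so it IS invariant.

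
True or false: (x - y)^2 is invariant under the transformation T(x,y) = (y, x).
True

Substitute T(x,y) = (y, x) into the expression and compare with the original.

Original: (x - y)^2
After applying T: ((y) - (x))^2 = x^2 - 2xy + y^2

This is identical to the original (x - y)^2, so the expression is invariant.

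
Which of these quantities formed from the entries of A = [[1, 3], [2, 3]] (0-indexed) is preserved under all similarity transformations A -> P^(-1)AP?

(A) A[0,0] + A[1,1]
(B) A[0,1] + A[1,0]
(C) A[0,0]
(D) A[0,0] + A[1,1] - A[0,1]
A

A[0,0] + A[1,1] is the trace of A. By the cyclic property of the trace, tr(P^(-1)AP) = tr(APP^(-1)) = tr(A), so it is the same for every matrix similar to A.

The other combinations are not similarity invariants. For example, take P = [[1, 1], [1, 2]] (det P = 1), so P^(-1) = [[2, -1], [-1, 1]] and
B = P^(-1)AP = [[3, 6], [1, 1]].
Evaluating each option on A and on B:
(A) A[0,0] + A[1,1]: 4 for A, 4 for B -> unchanged
(B) A[0,1] + A[1,0]: 5 for A, 7 for B -> changes
(C) A[0,0]: 1 for A, 3 for B -> changes
(D) A[0,0] + A[1,1] - A[0,1]: 1 for A, -2 for B -> changes

Only (A) A[0,0] + A[1,1] = 4 survives (and it does so for every P, not just this one), so it is the invariant.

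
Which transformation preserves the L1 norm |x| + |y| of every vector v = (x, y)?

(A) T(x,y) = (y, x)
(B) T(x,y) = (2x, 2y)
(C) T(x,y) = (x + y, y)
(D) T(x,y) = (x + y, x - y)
A

A transformation preserves a norm if ||T(v)|| = ||v|| for every v; a single vector where the norm changes rules an option out.

(A) T(x,y) = (y, x): preserves the norm -- it only permutes the coordinates and/or flips signs, which leaves |x| + |y| unchanged.
(B) T(x,y) = (2x, 2y): v = (1, 0) has norm |1| + |0| = 1, but T(v) = (2, 0) has norm 2 -- not preserved.
(C) T(x,y) = (x + y, y): v = (0, 1) has norm |0| + |1| = 1, but T(v) = (1, 1) has norm 2 -- not preserved.
(D) T(x,y) = (x + y, x - y): v = (1, 0) has norm |1| + |0| = 1, but T(v) = (1, 1) has norm 2 -- not preserved.

Therefore the answer is (A).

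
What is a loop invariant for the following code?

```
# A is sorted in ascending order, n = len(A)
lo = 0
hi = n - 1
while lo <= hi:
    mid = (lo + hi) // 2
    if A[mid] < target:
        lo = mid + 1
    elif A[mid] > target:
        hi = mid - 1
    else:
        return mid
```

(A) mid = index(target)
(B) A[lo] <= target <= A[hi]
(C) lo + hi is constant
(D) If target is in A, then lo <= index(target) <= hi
D

A loop invariant must hold before the first iteration and be re-established by every execution of the body.

(D) If target is in A, then lo <= index(target) <= hi: Before the loop [lo, hi] = [0, n-1] covers every index. When A[mid] < target, sortedness puts target strictly to the right of mid, so setting lo = mid + 1 keeps index(target) in [lo, hi]; symmetrically for hi = mid - 1. Hence 'if target is in A then lo <= index(target) <= hi' holds after every iteration, and when lo > hi it proves target is absent.

The other options fail:
(A) mid = index(target): mid is just the current probe; it equals index(target) only on the iteration that returns.
(B) A[lo] <= target <= A[hi]: fails when target is not in A (e.g. target < A[0] already violates it before the loop), so it is not maintained in general.
(C) lo + hi is constant: each iteration moves exactly one of lo, hi, so lo + hi changes (e.g. 0 + (n-1) becomes (mid+1) + (n-1)).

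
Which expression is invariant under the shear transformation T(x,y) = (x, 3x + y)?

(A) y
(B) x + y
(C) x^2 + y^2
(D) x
D

Under the shear T(x,y) = (x, 3x + y):
Substitute the transformed coordinates into each option and compare with the original:
(A) y  ->  (3x + y) = 3x + y   [differs from y: not invariant]
(B) x + y  ->  (x) + (3x + y) = 4x + y   [differs from x + y: not invariant]
(C) x^2 + y^2  ->  (x)^2 + (3x + y)^2 = 10x^2 + 6xy + y^2   [differs from x^2 + y^2: not invariant]
(D) x  ->  (x) = x   [equals x: invariant]

Only option (D), x, is unchanged by the transformation.
A vertical shear moves points parallel to the y-axis, so the x-coordinate (and any function of x alone) is unchanged.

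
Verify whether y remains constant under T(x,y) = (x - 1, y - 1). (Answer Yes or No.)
No

Substitute T(x,y) = (x - 1, y - 1) into the expression and compare with the original.

Original: y
After applying T: (y - 1) = y - 1

This differs from the original y (difference: -1), so the expression is NOT invariant.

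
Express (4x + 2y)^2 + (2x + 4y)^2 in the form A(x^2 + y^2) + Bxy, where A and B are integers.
20(x^2 + y^2) + 32xy

Expanding: (4x + 2y)^2 = 16x^2 + 16xy + 4y^2
(2x + 4y)^2 = 4x^2 + 16xy + 16y^2
Sum = (16+4)(x^2+y^2) + 32xy = 20(x^2 + y^2) + 32xy
This is symmetric in x and y.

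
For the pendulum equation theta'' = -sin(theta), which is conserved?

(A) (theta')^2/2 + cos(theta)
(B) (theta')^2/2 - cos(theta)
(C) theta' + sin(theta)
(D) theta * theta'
B

A first integral I satisfies dI/dt = 0 along every solution. Differentiate each option and use the equation of motion:
(A) d/dt[(theta')^2/2 + cos(theta)] = theta' theta'' - sin(theta) theta' = -2 theta' sin(theta), not identically 0
(B) d/dt[(theta')^2/2 - cos(theta)] = theta' theta'' + sin(theta) theta' = theta'(-sin(theta)) + theta' sin(theta) = 0
(C) d/dt[theta' + sin(theta)] = theta'' + cos(theta) theta' = -sin(theta) + theta' cos(theta), not identically 0
(D) d/dt[theta * theta'] = (theta')^2 + theta theta'' = (theta')^2 - theta sin(theta), not identically 0

Only (B) has zero time-derivative. This is the total energy: kinetic (theta')^2/2 plus potential -cos(theta).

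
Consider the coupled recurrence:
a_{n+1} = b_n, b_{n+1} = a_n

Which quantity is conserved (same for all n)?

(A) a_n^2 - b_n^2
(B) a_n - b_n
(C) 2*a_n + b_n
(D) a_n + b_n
D

Replace a_n by a_{n+1} = b_n and b_n by b_{n+1} = a_n in each option and simplify:
(A) a_n^2 - b_n^2  ->  (b_n)^2 - (a_n)^2 = -a_n^2 + b_n^2   [not conserved]
(B) a_n - b_n  ->  (b_n) - (a_n) = -a_n + b_n   [not conserved]
(C) 2*a_n + b_n  ->  2*(b_n) + (a_n) = a_n + 2*b_n   [not conserved]
(D) a_n + b_n  ->  (b_n) + (a_n) = a_n + b_n   [conserved]

Only (D) a_n + b_n returns to itself after one step, so it is the conserved quantity.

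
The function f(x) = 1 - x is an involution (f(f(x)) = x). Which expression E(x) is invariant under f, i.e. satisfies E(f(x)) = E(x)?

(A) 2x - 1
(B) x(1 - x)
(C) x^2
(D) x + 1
B

Replace x by f(x) = 1 - x in each option and simplify. As a quick numerical cross-check, also compare E(4) with E(f(4)) = E(-3).

(A) 2x - 1  ->  2(1 - x) - 1 = 1 - 2x; check: E(4) = 7 but E(-3) = -7.   [not invariant]
(B) x(1 - x)  ->  (1 - x)(1 - (1 - x)), which simplifies back to x(1 - x); check: E(4) = -12, E(-3) = -12.   [invariant]
(C) x^2  ->  (1 - x)^2 = (x - 1)^2; check: E(4) = 16 but E(-3) = 9.   [not invariant]
(D) x + 1  ->  (1 - x) + 1 = 2 - x; check: E(4) = 5 but E(-3) = -2.   [not invariant]

Only (B) is unchanged. E is symmetric under swapping x with f(x) = 1 - x, which is exactly what an involution does.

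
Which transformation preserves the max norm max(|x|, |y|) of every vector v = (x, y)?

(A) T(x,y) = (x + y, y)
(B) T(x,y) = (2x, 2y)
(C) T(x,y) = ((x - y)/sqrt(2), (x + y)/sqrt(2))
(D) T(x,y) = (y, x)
D

A transformation preserves a norm if ||T(v)|| = ||v|| for every v; a single vector where the norm changes rules an option out.

(A) T(x,y) = (x + y, y): v = (1, 1) has norm max(|1|, |1|) = 1, but T(v) = (2, 1) has norm 2 -- not preserved.
(B) T(x,y) = (2x, 2y): v = (1, 0) has norm max(|1|, |0|) = 1, but T(v) = (2, 0) has norm 2 -- not preserved.
(C) T(x,y) = ((x - y)/sqrt(2), (x + y)/sqrt(2)): v = (1, 0) has norm max(|1|, |0|) = 1, but T(v) = (sqrt(2)/2, sqrt(2)/2) has norm sqrt(2)/2 -- not preserved.
(D) T(x,y) = (y, x): preserves the norm -- it only permutes the coordinates and/or flips signs, which leaves max(|x|, |y|) unchanged.

Therefore the answer is (D).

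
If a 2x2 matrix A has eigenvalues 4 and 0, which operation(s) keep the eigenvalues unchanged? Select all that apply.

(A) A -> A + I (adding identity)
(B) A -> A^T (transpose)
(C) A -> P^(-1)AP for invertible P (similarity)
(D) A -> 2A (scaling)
B and C

Eigenvalues are preserved by:
1. Similarity transformations: A -> P^(-1)AP (same characteristic polynomial)
2. Transpose: A^T has the same eigenvalues as A

Eigenvalues are NOT preserved by:
- Adding identity: eigenvalues become 4+1, 0+1
- Scaling: eigenvalues become 8, 0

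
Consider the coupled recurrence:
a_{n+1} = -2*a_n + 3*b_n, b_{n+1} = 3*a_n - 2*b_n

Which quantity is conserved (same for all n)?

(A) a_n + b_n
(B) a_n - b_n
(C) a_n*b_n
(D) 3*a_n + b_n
A

Replace a_n by a_{n+1} = -2*a_n + 3*b_n and b_n by b_{n+1} = 3*a_n - 2*b_n in each option and simplify:
(A) a_n + b_n  ->  (-2*a_n + 3*b_n) + (3*a_n - 2*b_n) = a_n + b_n   [conserved]
(B) a_n - b_n  ->  (-2*a_n + 3*b_n) - (3*a_n - 2*b_n) = -5*a_n + 5*b_n   [not conserved]
(C) a_n*b_n  ->  (-2*a_n + 3*b_n)*(3*a_n - 2*b_n) = -6*a_n^2 + 13*a_n*b_n - 6*b_n^2   [not conserved]
(D) 3*a_n + b_n  ->  3*(-2*a_n + 3*b_n) + (3*a_n - 2*b_n) = -3*a_n + 7*b_n   [not conserved]

Only (A) a_n + b_n returns to itself after one step, so it is the conserved quantity.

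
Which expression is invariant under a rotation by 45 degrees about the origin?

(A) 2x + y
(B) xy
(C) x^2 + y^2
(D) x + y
C

A rotation by 45 degrees sends (x, y) to (sqrt(2)x/2 - sqrt(2)y/2, sqrt(2)x/2 + sqrt(2)y/2).
Substitute the transformed coordinates into each option and compare with the original:
(A) 2x + y  ->  2(sqrt(2)x/2 - sqrt(2)y/2) + (sqrt(2)x/2 + sqrt(2)y/2) = 3sqrt(2)x/2 - sqrt(2)y/2   [differs from 2x + y: not invariant]
(B) xy  ->  (sqrt(2)x/2 - sqrt(2)y/2)(sqrt(2)x/2 + sqrt(2)y/2) = x^2/2 - y^2/2   [differs from xy: not invariant]
(C) x^2 + y^2  ->  (sqrt(2)x/2 - sqrt(2)y/2)^2 + (sqrt(2)x/2 + sqrt(2)y/2)^2 = x^2 + y^2   [equals x^2 + y^2: invariant]
(D) x + y  ->  (sqrt(2)x/2 - sqrt(2)y/2) + (sqrt(2)x/2 + sqrt(2)y/2) = sqrt(2)x   [differs from x + y: not invariant]

Only option (C), x^2 + y^2, is unchanged by the transformation.
Geometrically, x^2 + y^2 is the squared distance from the origin, which every rotation about the origin preserves.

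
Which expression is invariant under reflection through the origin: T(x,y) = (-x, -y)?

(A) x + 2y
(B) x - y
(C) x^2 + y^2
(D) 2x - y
C

The map is reflection through the origin: T(x,y) = (-x, -y).
Substitute the transformed coordinates into each option and compare with the original:
(A) x + 2y  ->  (-x) + 2(-y) = -x - 2y   [differs from x + 2y: not invariant]
(B) x - y  ->  (-x) - (-y) = -x + y   [differs from x - y: not invariant]
(C) x^2 + y^2  ->  (-x)^2 + (-y)^2 = x^2 + y^2   [equals x^2 + y^2: invariant]
(D) 2x - y  ->  2(-x) - (-y) = -2x + y   [differs from 2x - y: not invariant]

Only option (C), x^2 + y^2, is unchanged by the transformation.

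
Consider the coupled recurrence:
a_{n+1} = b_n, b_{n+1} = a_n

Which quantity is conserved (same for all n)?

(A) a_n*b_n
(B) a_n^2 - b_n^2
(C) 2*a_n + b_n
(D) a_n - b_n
A

Replace a_n by a_{n+1} = b_n and b_n by b_{n+1} = a_n in each option and simplify:
(A) a_n*b_n  ->  (b_n)*(a_n) = a_n*b_n   [conserved]
(B) a_n^2 - b_n^2  ->  (b_n)^2 - (a_n)^2 = -a_n^2 + b_n^2   [not conserved]
(C) 2*a_n + b_n  ->  2*(b_n) + (a_n) = a_n + 2*b_n   [not conserved]
(D) a_n - b_n  ->  (b_n) - (a_n) = -a_n + b_n   [not conserved]

Only (A) a_n*b_n returns to itself after one step, so it is the conserved quantity.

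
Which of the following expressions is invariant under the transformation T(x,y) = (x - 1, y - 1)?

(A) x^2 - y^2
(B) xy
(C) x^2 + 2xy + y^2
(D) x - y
D

An expression E(x,y) is invariant under T if E(T(x,y)) = E(x,y). Here T(x,y) = (x - 1, y - 1).
Substitute the transformed coordinates into each option and compare with the original:
(A) x^2 - y^2  ->  (x - 1)^2 - (y - 1)^2 = x^2 - 2x - y^2 + 2y   [differs from x^2 - y^2: not invariant]
(B) xy  ->  (x - 1)(y - 1) = xy - x - y + 1   [differs from xy: not invariant]
(C) x^2 + 2xy + y^2  ->  (x - 1)^2 + 2(x - 1)(y - 1) + (y - 1)^2 = x^2 + 2xy - 4x + y^2 - 4y + 4   [differs from x^2 + 2xy + y^2: not invariant]
(D) x - y  ->  (x - 1) - (y - 1) = x - y   [equals x - y: invariant]

Only option (D), x - y, is unchanged by the transformation.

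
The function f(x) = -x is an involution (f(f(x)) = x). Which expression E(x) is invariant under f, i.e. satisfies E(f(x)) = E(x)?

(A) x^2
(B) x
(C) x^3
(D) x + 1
A

Replace x by f(x) = -x in each option and simplify. As a quick numerical cross-check, also compare E(5) with E(f(5)) = E(-5).

(A) x^2  ->  (-x)^2, which simplifies back to x^2; check: E(5) = 25, E(-5) = 25.   [invariant]
(B) x  ->  (-x) = -x; check: E(5) = 5 but E(-5) = -5.   [not invariant]
(C) x^3  ->  (-x)^3 = -x^3; check: E(5) = 125 but E(-5) = -125.   [not invariant]
(D) x + 1  ->  (-x) + 1 = 1 - x; check: E(5) = 6 but E(-5) = -4.   [not invariant]

Only (A) is unchanged. E is symmetric under swapping x with f(x) = -x, which is exactly what an involution does.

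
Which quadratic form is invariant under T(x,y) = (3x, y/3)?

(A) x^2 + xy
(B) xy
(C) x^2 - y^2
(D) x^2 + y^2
B

T multiplies x by 3 and divides y by 3.
Substitute the transformed coordinates into each option and compare with the original:
(A) x^2 + xy  ->  (3x)^2 + (3x)(y/3) = 9x^2 + xy   [differs from x^2 + xy: not invariant]
(B) xy  ->  (3x)(y/3) = xy   [equals xy: invariant]
(C) x^2 - y^2  ->  (3x)^2 - (y/3)^2 = 9x^2 - y^2/9   [differs from x^2 - y^2: not invariant]
(D) x^2 + y^2  ->  (3x)^2 + (y/3)^2 = 9x^2 + y^2/9   [differs from x^2 + y^2: not invariant]

Only option (B), xy, is unchanged by the transformation.
The factors 3 and 1/3 cancel only in the pure product xy.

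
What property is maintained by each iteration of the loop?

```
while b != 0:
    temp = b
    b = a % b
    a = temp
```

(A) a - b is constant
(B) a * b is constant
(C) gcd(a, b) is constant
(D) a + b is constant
C

A loop invariant must hold before the first iteration and be re-established by every execution of the body.

(C) gcd(a, b) is constant: One iteration replaces (a, b) by (b, a mod b). Since a mod b = a - q*b for an integer q, any common divisor of a and b divides b and a mod b, and conversely; hence gcd(b, a mod b) = gcd(a, b). For instance (21, 6) -> (6, 3) keeps gcd = 3. At exit b = 0 and a = gcd of the original inputs.

The other options fail:
(A) a - b is constant: e.g. (a, b) = (21, 6) -> (6, 3): the difference goes from 15 to 3.
(B) a * b is constant: e.g. (a, b) = (21, 6) -> (6, 3): the product goes from 126 to 18.
(D) a + b is constant: e.g. (a, b) = (21, 6) -> (6, 3): the sum goes from 27 to 9.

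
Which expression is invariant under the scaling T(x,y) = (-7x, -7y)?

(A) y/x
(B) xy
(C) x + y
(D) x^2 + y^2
A

Under the uniform scaling T(x,y) = (-7x, -7y):
Substitute the transformed coordinates into each option and compare with the original:
(A) y/x  ->  (-7y)/(-7x) = y/x   [equals y/x: invariant]
(B) xy  ->  (-7x)(-7y) = 49xy   [differs from xy: not invariant]
(C) x + y  ->  (-7x) + (-7y) = -7x - 7y   [differs from x + y: not invariant]
(D) x^2 + y^2  ->  (-7x)^2 + (-7y)^2 = 49x^2 + 49y^2   [differs from x^2 + y^2: not invariant]

Only option (A), y/x, is unchanged by the transformation.
The common factor -7 cancels in a ratio of coordinates, while sums, products and sums of squares pick up factors of -7 or 49.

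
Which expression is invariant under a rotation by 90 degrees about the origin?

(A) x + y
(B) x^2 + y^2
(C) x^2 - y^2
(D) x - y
B

A rotation by 90 degrees sends (x, y) to (-y, x).
Substitute the transformed coordinates into each option and compare with the original:
(A) x + y  ->  (-y) + (x) = x - y   [differs from x + y: not invariant]
(B) x^2 + y^2  ->  (-y)^2 + (x)^2 = x^2 + y^2   [equals x^2 + y^2: invariant]
(C) x^2 - y^2  ->  (-y)^2 - (x)^2 = -x^2 + y^2   [differs from x^2 - y^2: not invariant]
(D) x - y  ->  (-y) - (x) = -x - y   [differs from x - y: not invariant]

Only option (B), x^2 + y^2, is unchanged by the transformation.
Geometrically, x^2 + y^2 is the squared distance from the origin, which every rotation about the origin preserves.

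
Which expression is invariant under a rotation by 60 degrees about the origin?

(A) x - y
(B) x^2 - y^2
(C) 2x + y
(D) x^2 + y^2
D

A rotation by 60 degrees sends (x, y) to (x/2 - sqrt(3)y/2, sqrt(3)x/2 + y/2).
Substitute the transformed coordinates into each option and compare with the original:
(A) x - y  ->  (x/2 - sqrt(3)y/2) - (sqrt(3)x/2 + y/2) = -sqrt(3)x/2 + x/2 - sqrt(3)y/2 - y/2   [differs from x - y: not invariant]
(B) x^2 - y^2  ->  (x/2 - sqrt(3)y/2)^2 - (sqrt(3)x/2 + y/2)^2 = -x^2/2 - sqrt(3)xy + y^2/2   [differs from x^2 - y^2: not invariant]
(C) 2x + y  ->  2(x/2 - sqrt(3)y/2) + (sqrt(3)x/2 + y/2) = sqrt(3)x/2 + x - sqrt(3)y + y/2   [differs from 2x + y: not invariant]
(D) x^2 + y^2  ->  (x/2 - sqrt(3)y/2)^2 + (sqrt(3)x/2 + y/2)^2 = x^2 + y^2   [equals x^2 + y^2: invariant]

Only option (D), x^2 + y^2, is unchanged by the transformation.
Geometrically, x^2 + y^2 is the squared distance from the origin, which every rotation about the origin preserves.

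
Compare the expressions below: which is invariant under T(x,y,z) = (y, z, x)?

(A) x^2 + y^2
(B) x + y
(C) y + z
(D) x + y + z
D

Apply T(x,y,z) = (y, z, x) to each option, i.e. replace (x, y, z) by the transformed coordinates.
Substitute the transformed coordinates into each option and compare with the original:
(A) x^2 + y^2  ->  (y)^2 + (z)^2 = y^2 + z^2   [differs from x^2 + y^2: not invariant]
(B) x + y  ->  (y) + (z) = y + z   [differs from x + y: not invariant]
(C) y + z  ->  (z) + (x) = x + z   [differs from y + z: not invariant]
(D) x + y + z  ->  (y) + (z) + (x) = x + y + z   [equals x + y + z: invariant]

Only option (D), x + y + z, is unchanged by the transformation.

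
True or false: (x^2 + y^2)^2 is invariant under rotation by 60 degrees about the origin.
True

Applying rotation by 60 degrees: x' = x*cos(60 degrees) - y*sin(60 degrees) = x/2 - sqrt(3)y/2, y' = x*sin(60 degrees) + y*cos(60 degrees) = sqrt(3)x/2 + y/2

Substituting into (x^2 + y^2)^2:
((x/2 - sqrt(3)y/2)^2 + (sqrt(3)x/2 + y/2)^2)^2
= x^4 + 2x^2y^2 + y^4 = (x^2 + y^2)^2

This equals the original expression (x^2 + y^2)^2, so it IS invariant.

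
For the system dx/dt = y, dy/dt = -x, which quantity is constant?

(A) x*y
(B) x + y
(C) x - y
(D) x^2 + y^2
D

A first integral I satisfies dI/dt = 0 along every solution. Differentiate each option and use the equation of motion:
(A) d/dt[x*y] = (dx/dt)y + x(dy/dt) = y^2 - x^2, not identically 0
(B) d/dt[x + y] = y + (-x) = y - x, not identically 0
(C) d/dt[x - y] = y - (-x) = x + y, not identically 0
(D) d/dt[x^2 + y^2] = 2x*dx/dt + 2y*dy/dt = 2x*y + 2y*(-x) = 0

Only (D) has zero time-derivative. So x^2 + y^2 (the squared radius; trajectories are circles) is the conserved quantity.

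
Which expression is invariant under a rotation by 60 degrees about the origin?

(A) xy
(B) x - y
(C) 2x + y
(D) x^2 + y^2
D

A rotation by 60 degrees sends (x, y) to (x/2 - sqrt(3)y/2, sqrt(3)x/2 + y/2).
Substitute the transformed coordinates into each option and compare with the original:
(A) xy  ->  (x/2 - sqrt(3)y/2)(sqrt(3)x/2 + y/2) = sqrt(3)x^2/4 - xy/2 - sqrt(3)y^2/4   [differs from xy: not invariant]
(B) x - y  ->  (x/2 - sqrt(3)y/2) - (sqrt(3)x/2 + y/2) = -sqrt(3)x/2 + x/2 - sqrt(3)y/2 - y/2   [differs from x - y: not invariant]
(C) 2x + y  ->  2(x/2 - sqrt(3)y/2) + (sqrt(3)x/2 + y/2) = sqrt(3)x/2 + x - sqrt(3)y + y/2   [differs from 2x + y: not invariant]
(D) x^2 + y^2  ->  (x/2 - sqrt(3)y/2)^2 + (sqrt(3)x/2 + y/2)^2 = x^2 + y^2   [equals x^2 + y^2: invariant]

Only option (D), x^2 + y^2, is unchanged by the transformation.
Geometrically, x^2 + y^2 is the squared distance from the origin, which every rotation about the origin preserves.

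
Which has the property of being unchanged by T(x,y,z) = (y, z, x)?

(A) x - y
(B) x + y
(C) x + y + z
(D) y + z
C

Apply T(x,y,z) = (y, z, x) to each option, i.e. replace (x, y, z) by the transformed coordinates.
Substitute the transformed coordinates into each option and compare with the original:
(A) x - y  ->  (y) - (z) = y - z   [differs from x - y: not invariant]
(B) x + y  ->  (y) + (z) = y + z   [differs from x + y: not invariant]
(C) x + y + z  ->  (y) + (z) + (x) = x + y + z   [equals x + y + z: invariant]
(D) y + z  ->  (z) + (x) = x + z   [differs from y + z: not invariant]

Only option (C), x + y + z, is unchanged by the transformation.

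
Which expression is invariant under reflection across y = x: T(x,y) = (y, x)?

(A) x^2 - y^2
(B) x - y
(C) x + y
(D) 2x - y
C

The map is reflection across y = x: T(x,y) = (y, x).
Substitute the transformed coordinates into each option and compare with the original:
(A) x^2 - y^2  ->  (y)^2 - (x)^2 = -x^2 + y^2   [differs from x^2 - y^2: not invariant]
(B) x - y  ->  (y) - (x) = -x + y   [differs from x - y: not invariant]
(C) x + y  ->  (y) + (x) = x + y   [equals x + y: invariant]
(D) 2x - y  ->  2(y) - (x) = -x + 2y   [differs from 2x - y: not invariant]

Only option (C), x + y, is unchanged by the transformation.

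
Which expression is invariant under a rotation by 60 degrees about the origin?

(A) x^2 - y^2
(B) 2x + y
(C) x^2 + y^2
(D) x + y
C

A rotation by 60 degrees sends (x, y) to (x/2 - sqrt(3)y/2, sqrt(3)x/2 + y/2).
Substitute the transformed coordinates into each option and compare with the original:
(A) x^2 - y^2  ->  (x/2 - sqrt(3)y/2)^2 - (sqrt(3)x/2 + y/2)^2 = -x^2/2 - sqrt(3)xy + y^2/2   [differs from x^2 - y^2: not invariant]
(B) 2x + y  ->  2(x/2 - sqrt(3)y/2) + (sqrt(3)x/2 + y/2) = sqrt(3)x/2 + x - sqrt(3)y + y/2   [differs from 2x + y: not invariant]
(C) x^2 + y^2  ->  (x/2 - sqrt(3)y/2)^2 + (sqrt(3)x/2 + y/2)^2 = x^2 + y^2   [equals x^2 + y^2: invariant]
(D) x + y  ->  (x/2 - sqrt(3)y/2) + (sqrt(3)x/2 + y/2) = x/2 + sqrt(3)x/2 - sqrt(3)y/2 + y/2   [differs from x + y: not invariant]

Only option (C), x^2 + y^2, is unchanged by the transformation.
Geometrically, x^2 + y^2 is the squared distance from the origin, which every rotation about the origin preserves.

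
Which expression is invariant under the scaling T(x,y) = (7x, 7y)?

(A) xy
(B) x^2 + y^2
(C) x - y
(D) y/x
D

Under the uniform scaling T(x,y) = (7x, 7y):
Substitute the transformed coordinates into each option and compare with the original:
(A) xy  ->  (7x)(7y) = 49xy   [differs from xy: not invariant]
(B) x^2 + y^2  ->  (7x)^2 + (7y)^2 = 49x^2 + 49y^2   [differs from x^2 + y^2: not invariant]
(C) x - y  ->  (7x) - (7y) = 7x - 7y   [differs from x - y: not invariant]
(D) y/x  ->  (7y)/(7x) = y/x   [equals y/x: invariant]

Only option (D), y/x, is unchanged by the transformation.
The common factor 7 cancels in a ratio of coordinates, while sums, products and sums of squares pick up factors of 7 or 49.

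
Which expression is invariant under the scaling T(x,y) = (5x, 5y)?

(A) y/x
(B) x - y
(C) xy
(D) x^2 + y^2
A

Under the uniform scaling T(x,y) = (5x, 5y):
Substitute the transformed coordinates into each option and compare with the original:
(A) y/x  ->  (5y)/(5x) = y/x   [equals y/x: invariant]
(B) x - y  ->  (5x) - (5y) = 5x - 5y   [differs from x - y: not invariant]
(C) xy  ->  (5x)(5y) = 25xy   [differs from xy: not invariant]
(D) x^2 + y^2  ->  (5x)^2 + (5y)^2 = 25x^2 + 25y^2   [differs from x^2 + y^2: not invariant]

Only option (A), y/x, is unchanged by the transformation.
The common factor 5 cancels in a ratio of coordinates, while sums, products and sums of squares pick up factors of 5 or 25.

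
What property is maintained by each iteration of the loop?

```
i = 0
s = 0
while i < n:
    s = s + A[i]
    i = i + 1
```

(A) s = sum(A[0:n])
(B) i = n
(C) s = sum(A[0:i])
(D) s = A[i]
C

A loop invariant must hold before the first iteration and be re-established by every execution of the body.

(C) s = sum(A[0:i]): Initially i = 0 and s = 0 = sum of the empty slice A[0:0]. If s = sum(A[0:i]) holds at the top of an iteration, the body sets s to sum(A[0:i]) + A[i] = sum(A[0:i+1]) and then i to i+1, so s = sum(A[0:i]) holds again. At exit i = n, giving s = sum(A[0:n]).

The other options fail:
(A) s = sum(A[0:n]): false before the loop (s = 0, not the full sum) -- it only becomes true at exit.
(B) i = n: false initially (i = 0); it is the exit condition, not an invariant.
(D) s = A[i]: after the first iteration s = A[0] but i = 1, so s = A[i] compares s with the wrong element (and fails in general).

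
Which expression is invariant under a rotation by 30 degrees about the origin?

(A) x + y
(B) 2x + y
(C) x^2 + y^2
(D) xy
C

A rotation by 30 degrees sends (x, y) to (sqrt(3)x/2 - y/2, x/2 + sqrt(3)y/2).
Substitute the transformed coordinates into each option and compare with the original:
(A) x + y  ->  (sqrt(3)x/2 - y/2) + (x/2 + sqrt(3)y/2) = x/2 + sqrt(3)x/2 - y/2 + sqrt(3)y/2   [differs from x + y: not invariant]
(B) 2x + y  ->  2(sqrt(3)x/2 - y/2) + (x/2 + sqrt(3)y/2) = x/2 + sqrt(3)x - y + sqrt(3)y/2   [differs from 2x + y: not invariant]
(C) x^2 + y^2  ->  (sqrt(3)x/2 - y/2)^2 + (x/2 + sqrt(3)y/2)^2 = x^2 + y^2   [equals x^2 + y^2: invariant]
(D) xy  ->  (sqrt(3)x/2 - y/2)(x/2 + sqrt(3)y/2) = sqrt(3)x^2/4 + xy/2 - sqrt(3)y^2/4   [differs from xy: not invariant]

Only option (C), x^2 + y^2, is unchanged by the transformation.
Geometrically, x^2 + y^2 is the squared distance from the origin, which every rotation about the origin preserves.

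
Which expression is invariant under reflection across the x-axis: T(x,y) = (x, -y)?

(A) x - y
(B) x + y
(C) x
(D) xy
C

The map is reflection across the x-axis: T(x,y) = (x, -y).
Substitute the transformed coordinates into each option and compare with the original:
(A) x - y  ->  (x) - (-y) = x + y   [differs from x - y: not invariant]
(B) x + y  ->  (x) + (-y) = x - y   [differs from x + y: not invariant]
(C) x  ->  (x) = x   [equals x: invariant]
(D) xy  ->  (x)(-y) = -xy   [differs from xy: not invariant]

Only option (C), x, is unchanged by the transformation.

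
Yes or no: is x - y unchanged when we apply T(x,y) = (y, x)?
No

Substitute T(x,y) = (y, x) into the expression and compare with the original.

Original: x - y
After applying T: (y) - (x) = -x + y

This differs from the original x - y (difference: -2x + 2y), so the expression is NOT invariant.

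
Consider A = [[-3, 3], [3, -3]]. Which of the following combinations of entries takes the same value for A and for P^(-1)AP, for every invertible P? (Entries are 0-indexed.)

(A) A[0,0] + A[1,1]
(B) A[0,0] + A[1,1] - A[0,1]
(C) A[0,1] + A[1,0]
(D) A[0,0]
A

A[0,0] + A[1,1] is the trace of A. By the cyclic property of the trace, tr(P^(-1)AP) = tr(APP^(-1)) = tr(A), so it is the same for every matrix similar to A.

The other combinations are not similarity invariants. For example, take P = [[2, 1], [1, 1]] (det P = 1), so P^(-1) = [[1, -1], [-1, 2]] and
B = P^(-1)AP = [[-6, 0], [9, 0]].
Evaluating each option on A and on B:
(A) A[0,0] + A[1,1]: -6 for A, -6 for B -> unchanged
(B) A[0,0] + A[1,1] - A[0,1]: -9 for A, -6 for B -> changes
(C) A[0,1] + A[1,0]: 6 for A, 9 for B -> changes
(D) A[0,0]: -3 for A, -6 for B -> changes

Only (A) A[0,0] + A[1,1] = -6 survives (and it does so for every P, not just this one), so it is the invariant.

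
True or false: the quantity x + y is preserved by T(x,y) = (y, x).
True

Substitute T(x,y) = (y, x) into the expression and compare with the original.

Original: x + y
After applying T: (y) + (x) = x + y

This is identical to the original x + y, so the expression is invariant.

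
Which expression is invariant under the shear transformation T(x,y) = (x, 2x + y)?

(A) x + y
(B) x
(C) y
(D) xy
B

Under the shear T(x,y) = (x, 2x + y):
Substitute the transformed coordinates into each option and compare with the original:
(A) x + y  ->  (x) + (2x + y) = 3x + y   [differs from x + y: not invariant]
(B) x  ->  (x) = x   [equals x: invariant]
(C) y  ->  (2x + y) = 2x + y   [differs from y: not invariant]
(D) xy  ->  (x)(2x + y) = 2x^2 + xy   [differs from xy: not invariant]

Only option (B), x, is unchanged by the transformation.
A vertical shear moves points parallel to the y-axis, so the x-coordinate (and any function of x alone) is unchanged.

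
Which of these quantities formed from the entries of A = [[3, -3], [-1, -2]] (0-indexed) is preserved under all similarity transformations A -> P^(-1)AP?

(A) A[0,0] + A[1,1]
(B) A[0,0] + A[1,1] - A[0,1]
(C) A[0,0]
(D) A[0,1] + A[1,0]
A

A[0,0] + A[1,1] is the trace of A. By the cyclic property of the trace, tr(P^(-1)AP) = tr(APP^(-1)) = tr(A), so it is the same for every matrix similar to A.

The other combinations are not similarity invariants. For example, take P = [[2, 1], [1, 1]] (det P = 1), so P^(-1) = [[1, -1], [-1, 2]] and
B = P^(-1)AP = [[7, 3], [-11, -6]].
Evaluating each option on A and on B:
(A) A[0,0] + A[1,1]: 1 for A, 1 for B -> unchanged
(B) A[0,0] + A[1,1] - A[0,1]: 4 for A, -2 for B -> changes
(C) A[0,0]: 3 for A, 7 for B -> changes
(D) A[0,1] + A[1,0]: -4 for A, -8 for B -> changes

Only (A) A[0,0] + A[1,1] = 1 survives (and it does so for every P, not just this one), so it is the invariant.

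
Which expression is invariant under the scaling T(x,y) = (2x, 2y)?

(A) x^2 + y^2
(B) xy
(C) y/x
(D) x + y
C

Under the uniform scaling T(x,y) = (2x, 2y):
Substitute the transformed coordinates into each option and compare with the original:
(A) x^2 + y^2  ->  (2x)^2 + (2y)^2 = 4x^2 + 4y^2   [differs from x^2 + y^2: not invariant]
(B) xy  ->  (2x)(2y) = 4xy   [differs from xy: not invariant]
(C) y/x  ->  (2y)/(2x) = y/x   [equals y/x: invariant]
(D) x + y  ->  (2x) + (2y) = 2x + 2y   [differs from x + y: not invariant]

Only option (C), y/x, is unchanged by the transformation.
The common factor 2 cancels in a ratio of coordinates, while sums, products and sums of squares pick up factors of 2 or 4.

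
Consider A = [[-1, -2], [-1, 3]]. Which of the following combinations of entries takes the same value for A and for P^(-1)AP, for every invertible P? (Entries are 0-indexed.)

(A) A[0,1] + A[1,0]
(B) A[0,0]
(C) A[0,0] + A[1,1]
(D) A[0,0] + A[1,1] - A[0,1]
C

A[0,0] + A[1,1] is the trace of A. By the cyclic property of the trace, tr(P^(-1)AP) = tr(APP^(-1)) = tr(A), so it is the same for every matrix similar to A.

The other combinations are not similarity invariants. For example, take P = [[1, -1], [0, 1]] (det P = 1), so P^(-1) = [[1, 1], [0, 1]] and
B = P^(-1)AP = [[-2, 3], [-1, 4]].
Evaluating each option on A and on B:
(A) A[0,1] + A[1,0]: -3 for A, 2 for B -> changes
(B) A[0,0]: -1 for A, -2 for B -> changes
(C) A[0,0] + A[1,1]: 2 for A, 2 for B -> unchanged
(D) A[0,0] + A[1,1] - A[0,1]: 4 for A, -1 for B -> changes

Only (C) A[0,0] + A[1,1] = 2 survives (and it does so for every P, not just this one), so it is the invariant.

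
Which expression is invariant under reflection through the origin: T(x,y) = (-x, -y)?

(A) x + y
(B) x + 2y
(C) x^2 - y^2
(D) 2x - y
C

The map is reflection through the origin: T(x,y) = (-x, -y).
Substitute the transformed coordinates into each option and compare with the original:
(A) x + y  ->  (-x) + (-y) = -x - y   [differs from x + y: not invariant]
(B) x + 2y  ->  (-x) + 2(-y) = -x - 2y   [differs from x + 2y: not invariant]
(C) x^2 - y^2  ->  (-x)^2 - (-y)^2 = x^2 - y^2   [equals x^2 - y^2: invariant]
(D) 2x - y  ->  2(-x) - (-y) = -2x + y   [differs from 2x - y: not invariant]

Only option (C), x^2 - y^2, is unchanged by the transformation.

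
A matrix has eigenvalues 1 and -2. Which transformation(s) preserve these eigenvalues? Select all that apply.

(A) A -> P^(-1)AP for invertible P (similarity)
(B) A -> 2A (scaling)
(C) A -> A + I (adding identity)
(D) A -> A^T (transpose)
A and D

Eigenvalues are preserved by:
1. Similarity transformations: A -> P^(-1)AP (same characteristic polynomial)
2. Transpose: A^T has the same eigenvalues as A

Eigenvalues are NOT preserved by:
- Adding identity: eigenvalues become 1+1, -2+1
- Scaling: eigenvalues become 2, -4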